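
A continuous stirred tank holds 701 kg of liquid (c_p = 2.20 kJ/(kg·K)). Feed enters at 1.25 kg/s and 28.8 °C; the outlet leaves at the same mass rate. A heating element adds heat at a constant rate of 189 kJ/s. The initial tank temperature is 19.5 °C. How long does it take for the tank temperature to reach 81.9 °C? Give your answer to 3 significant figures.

M c_p dT/dt = ṁ c_p (T_in − T) + Q̇.
τ = M/ṁ = 560.80 s; T_ss = T_in + Q̇/(ṁ c_p) = 97.527 °C.
T(t) = T_ss + (T₀ − T_ss) e^(−t/τ). Set T = 81.9:
e^(−t/τ) = (81.9 − 97.527)/(19.5 − 97.527) = 0.20028
t = −560.80 · ln(0.20028) = 901.79 s.

902 s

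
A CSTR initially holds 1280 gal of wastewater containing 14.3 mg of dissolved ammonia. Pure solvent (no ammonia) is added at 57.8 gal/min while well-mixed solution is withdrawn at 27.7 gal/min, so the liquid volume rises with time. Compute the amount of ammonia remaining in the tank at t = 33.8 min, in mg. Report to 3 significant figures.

Let m(t) be the amount of ammonia. Volume: V(t) = V₀ + (Q_in − Q_out) t = 1280 + 30.100 t; V(33.8) = 2297.4 gal.
Species balance (pure solvent in): dm/dt = −Q_out · m/V(t).
dm/m = −Q_out dt/(V₀ + 30.100 t); integrating gives ln(m/m₀) = −(Q_out/(Q_in−Q_out)) ln(V/V₀).
m = m₀ (V₀/V)^(Q_out/(Q_in−Q_out)) = 14.3 × (1280/2297.4)^(0.92027) = 8.3477 mg.

8.35 mg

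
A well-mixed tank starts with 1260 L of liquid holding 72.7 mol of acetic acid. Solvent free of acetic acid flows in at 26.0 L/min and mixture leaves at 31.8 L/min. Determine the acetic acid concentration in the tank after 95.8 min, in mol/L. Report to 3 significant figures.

Let m(t) be the amount of acetic acid. Volume: V(t) = V₀ + (Q_in − Q_out) t = 1260 − 5.8000 t; V(95.8) = 704.36 L.
No acetic acid enters, so dm/dt = −Q_out · (m/V).
Separate: dm/m = −Q_out dt/V(t) ⇒ ln(m/m₀) = −(Q_out/(Q_in−Q_out)) ln(V/V₀).
m = m₀ (V₀/V)^(Q_out/(Q_in−Q_out)) = 72.7 × (1260/704.36)^(-5.4828) = 2.9972 mol.
C = m/V = 2.9972/704.36 = 0.0042553 mol/L.

0.00426 mol/L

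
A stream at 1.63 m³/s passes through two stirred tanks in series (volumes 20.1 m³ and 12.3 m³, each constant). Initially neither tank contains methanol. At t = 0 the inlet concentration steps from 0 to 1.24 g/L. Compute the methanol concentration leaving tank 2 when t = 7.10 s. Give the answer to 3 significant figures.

Time constants: τᵢ = Vᵢ/Q for each well-mixed tank.
τ₁ = 20.1/1.63 = 12.331 s; τ₂ = 12.3/1.63 = 7.5460 s.
Tank 1: C₁ = C_in(1 − e^(−t/τ₁)). Tank 2 (τ₁ ≠ τ₂): C₂ = C_in[1 − (τ₁ e^(−t/τ₁) − τ₂ e^(−t/τ₂))/(τ₁ − τ₂)].
At t = 7.10: e^(−t/τ₁) = 0.56227, e^(−t/τ₂) = 0.39028.
C₂ = 1.24·[1 − (12.331·0.56227 − 7.5460·0.39028)/(4.7853)] = 1.24·0.16651 = 0.20647 g/L.

0.206 g/L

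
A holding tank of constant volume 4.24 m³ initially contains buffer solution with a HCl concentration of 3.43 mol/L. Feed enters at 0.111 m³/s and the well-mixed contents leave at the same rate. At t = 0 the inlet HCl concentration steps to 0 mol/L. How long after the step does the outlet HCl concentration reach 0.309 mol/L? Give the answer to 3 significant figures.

91.9 s

Mass balance on the solute (V constant): V dC/dt = Q(C_in − C), so τ = V/Q = 38.198 s.
C(t) = C_in + (C₀ − C_in) e^(−t/τ). Set C = 0.309 and solve for t:
e^(−t/τ) = (C − C_in)/(C₀ − C_in) = (0.309 − 0)/(3.43 − 0) = 0.090087
t = −τ ln(…) = 38.198 × 2.4070 = 91.942 s.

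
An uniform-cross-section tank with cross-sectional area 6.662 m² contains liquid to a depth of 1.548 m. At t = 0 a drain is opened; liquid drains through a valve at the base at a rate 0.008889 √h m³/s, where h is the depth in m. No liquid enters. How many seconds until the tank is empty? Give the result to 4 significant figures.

1865 s

A dh/dt = −Q_out = −0.008889 √h.
Separate and integrate: 2(√h − √h₀) = −(0.008889/A) t.
Set h = 0: 2√h₀ = (0.008889/A) t_empty ⇒ t_empty = 2A√h₀/0.008889.
t_empty = 2·6.662·√1.548/0.008889 = 13.3240·1.24419/0.008889 = 1864.95 s.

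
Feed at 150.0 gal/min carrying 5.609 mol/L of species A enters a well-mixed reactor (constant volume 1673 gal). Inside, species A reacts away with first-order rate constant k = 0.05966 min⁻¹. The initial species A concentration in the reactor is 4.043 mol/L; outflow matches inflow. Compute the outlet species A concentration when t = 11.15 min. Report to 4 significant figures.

Species balance: V dC/dt = Q C_in − Q C − k V C.
This is linear with rate a = Q/V + k = 0.149319 min⁻¹.
C_ss = Q C_in/(Q + kV) = 3.36794 mol/L; C(t) = C_ss + (C₀ − C_ss) e^(−a t).
C(11.15) = 3.36794 + (0.675056)·e^(−0.149319·11.15) = 3.36794 + (0.675056)·0.189208 = 3.49567 mol/L.

3.496 mol/L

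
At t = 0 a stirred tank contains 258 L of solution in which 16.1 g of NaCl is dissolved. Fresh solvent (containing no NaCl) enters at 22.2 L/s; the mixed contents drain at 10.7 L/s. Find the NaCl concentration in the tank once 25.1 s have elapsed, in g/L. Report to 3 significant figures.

0.0146 g/L

Total volume: dV/dt = Q_in − Q_out = 11.500 L/s, so V(t) = 258 + 11.500 t and V(25.1) = 546.65 L.
No NaCl enters, so dm/dt = −Q_out · (m/V).
Separate: dm/m = −Q_out dt/V(t) ⇒ ln(m/m₀) = −(Q_out/(Q_in−Q_out)) ln(V/V₀).
m = m₀ (V₀/V)^(Q_out/(Q_in−Q_out)) = 16.1 × (258/546.65)^(0.93043) = 8.0061 g.
C = m/V = 8.0061/546.65 = 0.014646 g/L.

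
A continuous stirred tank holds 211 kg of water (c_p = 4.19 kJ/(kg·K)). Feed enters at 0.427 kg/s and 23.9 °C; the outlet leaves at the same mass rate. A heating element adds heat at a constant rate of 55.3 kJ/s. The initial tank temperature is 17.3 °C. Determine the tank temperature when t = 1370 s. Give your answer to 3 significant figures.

M c_p dT/dt = ṁ c_p (T_in − T) + Q̇.
τ = M/ṁ = 494.15 s; T_ss = T_in + Q̇/(ṁ c_p) = 23.9 + 55.3/(0.427·4.19) = 54.809 °C.
T approaches T_ss exponentially: T(t) = T_ss + (T₀ − T_ss) e^(−t/τ).
T(1370) = 54.809 + (-37.509)·e^(−1370/494.15) = 54.809 + (-37.509)·0.062508 = 52.464 °C.

52.5 °C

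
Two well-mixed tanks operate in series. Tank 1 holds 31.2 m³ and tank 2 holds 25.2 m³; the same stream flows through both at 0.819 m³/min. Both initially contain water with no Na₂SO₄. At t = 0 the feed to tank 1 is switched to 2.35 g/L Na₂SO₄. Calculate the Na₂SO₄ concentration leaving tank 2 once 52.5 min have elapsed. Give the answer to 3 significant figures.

1.06 g/L

Species balance on tank i: dCᵢ/dt = (Cᵢ₋₁ − Cᵢ)/τᵢ with τᵢ = Vᵢ/Q.
τ₁ = 31.2/0.819 = 38.095 min; τ₂ = 25.2/0.819 = 30.769 min.
Solving the cascade with C₁(0)=C₂(0)=0 gives C₂(t) = C_in[1 − (τ₁ e^(−t/τ₁) − τ₂ e^(−t/τ₂))/(τ₁ − τ₂)].
At t = 52.5: e^(−t/τ₁) = 0.25205, e^(−t/τ₂) = 0.18155.
C₂ = 2.35·[1 − (38.095·0.25205 − 30.769·0.18155)/(7.3260)] = 2.35·0.45183 = 1.0618 g/L.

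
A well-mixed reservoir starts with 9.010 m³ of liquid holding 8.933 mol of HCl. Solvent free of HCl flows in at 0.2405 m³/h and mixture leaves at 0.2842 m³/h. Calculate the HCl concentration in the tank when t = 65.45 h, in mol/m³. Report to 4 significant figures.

0.1212 mol/m³

Total volume: dV/dt = Q_in − Q_out = -0.0437000 m³/h, so V(t) = 9.010 − 0.0437000 t and V(65.45) = 6.14983 m³.
Solute balance: dm/dt = 0 − Q_out C = −Q_out m/V(t).
dm/m = −Q_out dt/(V₀ − 0.0437000 t); integrating gives ln(m/m₀) = −(Q_out/(Q_in−Q_out)) ln(V/V₀).
m = m₀ (V₀/V)^(Q_out/(Q_in−Q_out)) = 8.933 × (9.010/6.14983)^(-6.50343) = 0.745297 mol.
C = m/V = 0.745297/6.14983 = 0.121190 mol/m³.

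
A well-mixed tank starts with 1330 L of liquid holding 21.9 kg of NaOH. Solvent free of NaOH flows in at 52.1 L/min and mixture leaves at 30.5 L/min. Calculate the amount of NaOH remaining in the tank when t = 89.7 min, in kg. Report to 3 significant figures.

6.16 kg

Let m(t) be the amount of NaOH. Volume: V(t) = V₀ + (Q_in − Q_out) t = 1330 + 21.600 t; V(89.7) = 3267.5 L.
No NaOH enters, so dm/dt = −Q_out · (m/V).
Separate: dm/m = −Q_out dt/V(t) ⇒ ln(m/m₀) = −(Q_out/(Q_in−Q_out)) ln(V/V₀).
m = m₀ (V₀/V)^(Q_out/(Q_in−Q_out)) = 21.9 × (1330/3267.5)^(1.4120) = 6.1551 kg.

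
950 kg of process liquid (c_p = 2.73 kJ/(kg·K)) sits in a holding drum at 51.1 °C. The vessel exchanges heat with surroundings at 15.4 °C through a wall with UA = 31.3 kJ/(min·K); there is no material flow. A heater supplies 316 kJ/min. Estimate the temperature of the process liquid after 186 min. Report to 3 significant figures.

28.2 °C

Lumped-capacitance energy balance: M c_p dT/dt = UA(T_amb − T) + Q̇.
dT/dt = (T_ss − T)/τ with T_ss = T_amb + Q̇/UA = 15.4 + 316/31.3 = 25.496 °C, τ = M c_p/UA = 950·2.73/31.3 = 82.859 min.
Integrating: T(t) = T_ss + (T₀ − T_ss) e^(−t/τ).
T(186) = 25.496 + (25.604)·0.10595 = 28.209 °C.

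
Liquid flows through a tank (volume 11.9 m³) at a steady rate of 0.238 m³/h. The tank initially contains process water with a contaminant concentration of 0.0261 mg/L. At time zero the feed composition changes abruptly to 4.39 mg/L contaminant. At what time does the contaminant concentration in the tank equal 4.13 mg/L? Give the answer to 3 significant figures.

141 h

Transient balance on the dissolved component: V dC/dt = Q(C_in − C), so τ = V/Q = 50.000 h.
C(t) = C_in + (C₀ − C_in) e^(−t/τ). Set C = 4.13 and solve for t:
e^(−t/τ) = (C − C_in)/(C₀ − C_in) = (4.13 − 4.39)/(0.0261 − 4.39) = 0.059580
t = −τ ln(…) = 50.000 × 2.8204 = 141.02 h.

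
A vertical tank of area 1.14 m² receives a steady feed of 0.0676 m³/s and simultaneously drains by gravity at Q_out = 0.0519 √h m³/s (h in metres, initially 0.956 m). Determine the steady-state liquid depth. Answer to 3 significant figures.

Accumulation of liquid (constant cross-section A): A dh/dt = Q_in − 0.0519 √h. At steady state dh/dt = 0:
Q_in = 0.0519 √h_ss ⇒ √h_ss = 0.0676/0.0519 = 1.3025.
h_ss = 1.3025² = 1.6965 m. (Since h₀ = 0.956 m < h_ss, the level will rise toward this value.)

1.70 m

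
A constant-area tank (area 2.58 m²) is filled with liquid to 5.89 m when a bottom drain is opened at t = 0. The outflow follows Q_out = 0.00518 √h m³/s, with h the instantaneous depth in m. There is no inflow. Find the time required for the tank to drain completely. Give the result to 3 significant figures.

2420 s

With no inflow, A dh/dt = −0.00518 √h.
Separate and integrate: 2(√h − √h₀) = −(0.00518/A) t.
Set h = 0: 2√h₀ = (0.00518/A) t_empty ⇒ t_empty = 2A√h₀/0.00518.
t_empty = 2·2.58·√5.89/0.00518 = 5.1600·2.4269/0.00518 = 2417.6 s.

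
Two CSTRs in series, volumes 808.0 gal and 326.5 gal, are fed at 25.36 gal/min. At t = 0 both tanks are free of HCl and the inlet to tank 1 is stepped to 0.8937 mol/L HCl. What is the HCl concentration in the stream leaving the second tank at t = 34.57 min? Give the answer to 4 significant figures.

Time constants: τᵢ = Vᵢ/Q for each well-mixed tank.
τ₁ = 808.0/25.36 = 31.8612 min; τ₂ = 326.5/25.36 = 12.8746 min.
Solving the cascade with C₁(0)=C₂(0)=0 gives C₂(t) = C_in[1 − (τ₁ e^(−t/τ₁) − τ₂ e^(−t/τ₂))/(τ₁ − τ₂)].
At t = 34.57: e^(−t/τ₁) = 0.337895, e^(−t/τ₂) = 0.0682123.
C₂ = 0.8937·[1 − (31.8612·0.337895 − 12.8746·0.0682123)/(18.9866)] = 0.8937·0.479235 = 0.428293 mol/L.

0.4283 mol/L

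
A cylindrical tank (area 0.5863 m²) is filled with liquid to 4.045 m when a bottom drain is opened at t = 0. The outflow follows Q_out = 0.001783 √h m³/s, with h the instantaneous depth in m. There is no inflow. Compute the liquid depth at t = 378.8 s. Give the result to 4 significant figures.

Accumulation of liquid (constant cross-section A): A dh/dt = −0.001783 √h.
This is separable: 2 d(√h)/dt = −0.001783/A, so √h = √h₀ − (0.001783/(2A)) t.
√h = √4.045 − 0.001783·378.8/(2·0.5863) = 2.01122 − 0.575985 = 1.43523.
h = 1.43523² = 2.05989 m.

2.060 m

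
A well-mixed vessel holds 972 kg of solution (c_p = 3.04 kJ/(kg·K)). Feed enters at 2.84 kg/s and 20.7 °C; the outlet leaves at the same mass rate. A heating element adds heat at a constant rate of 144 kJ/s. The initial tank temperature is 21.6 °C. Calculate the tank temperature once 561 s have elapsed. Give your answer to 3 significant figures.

34.3 °C

M c_p dT/dt = ṁ c_p (T_in − T) + Q̇.
Rearrange: dT/dt = (T_ss − T)/τ with τ = M/ṁ = 342.25 s and T_ss = T_in + Q̇/(ṁ c_p) = 37.379 °C.
Solution: T(t) = T_ss + (T₀ − T_ss) e^(−t/τ).
T(561) = 37.379 + (-15.779)·e^(−561/342.25) = 37.379 + (-15.779)·0.19415 = 34.316 °C.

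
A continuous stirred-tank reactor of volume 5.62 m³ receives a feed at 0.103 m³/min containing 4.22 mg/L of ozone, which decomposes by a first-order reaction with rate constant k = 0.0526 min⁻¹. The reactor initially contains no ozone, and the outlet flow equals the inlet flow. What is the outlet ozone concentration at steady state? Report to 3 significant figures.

Accumulation = in − out − consumed: V dC/dt = Q C_in − Q C − k V C.
At steady state: 0 = Q C_in − (Q + kV) C_ss, so C_ss = Q C_in/(Q + kV).
C_ss = 0.103·4.22/(0.103 + 0.0526·5.62) = 0.43466/0.39861 = 1.0904 mg/L.

1.09 mg/L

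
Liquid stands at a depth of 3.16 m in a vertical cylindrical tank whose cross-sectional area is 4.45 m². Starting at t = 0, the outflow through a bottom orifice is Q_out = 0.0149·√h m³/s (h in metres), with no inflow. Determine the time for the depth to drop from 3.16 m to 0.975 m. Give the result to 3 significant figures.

472 s

Mass balance (ρ constant): A dh/dt = −0.0149 √h.
Separate and integrate: 2(√h − √h₀) = −(0.0149/A) t.
t = 2A(√h₀ − √h)/0.0149 = 2·4.45·(√3.16 − √0.975)/0.0149
  = 8.9000 × (1.7776 − 0.98742) / 0.0149 = 472.01 s.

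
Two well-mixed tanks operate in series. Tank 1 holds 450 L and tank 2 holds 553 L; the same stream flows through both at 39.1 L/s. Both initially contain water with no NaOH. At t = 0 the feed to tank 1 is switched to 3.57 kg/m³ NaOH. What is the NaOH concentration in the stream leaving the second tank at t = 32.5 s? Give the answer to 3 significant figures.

2.57 kg/m³

Each tank obeys Vᵢ dCᵢ/dt = Q(Cᵢ₋₁ − Cᵢ), so τᵢ = Vᵢ/Q.
τ₁ = 450/39.1 = 11.509 s; τ₂ = 553/39.1 = 14.143 s.
Tank 1: C₁ = C_in(1 − e^(−t/τ₁)). Tank 2 (τ₁ ≠ τ₂): C₂ = C_in[1 − (τ₁ e^(−t/τ₁) − τ₂ e^(−t/τ₂))/(τ₁ − τ₂)].
At t = 32.5: e^(−t/τ₁) = 0.059375, e^(−t/τ₂) = 0.10047.
C₂ = 3.57·[1 − (11.509·0.059375 − 14.143·0.10047)/(-2.6343)] = 3.57·0.72000 = 2.5704 kg/m³.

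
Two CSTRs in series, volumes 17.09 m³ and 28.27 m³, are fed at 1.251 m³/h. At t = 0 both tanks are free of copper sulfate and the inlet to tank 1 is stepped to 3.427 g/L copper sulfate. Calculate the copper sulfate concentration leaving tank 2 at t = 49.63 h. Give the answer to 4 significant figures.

2.602 g/L

Time constants: τᵢ = Vᵢ/Q for each well-mixed tank.
τ₁ = 17.09/1.251 = 13.6611 h; τ₂ = 28.27/1.251 = 22.5979 h.
Solving the cascade with C₁(0)=C₂(0)=0 gives C₂(t) = C_in[1 − (τ₁ e^(−t/τ₁) − τ₂ e^(−t/τ₂))/(τ₁ − τ₂)].
At t = 49.63: e^(−t/τ₁) = 0.0264381, e^(−t/τ₂) = 0.111223.
C₂ = 3.427·[1 − (13.6611·0.0264381 − 22.5979·0.111223)/(-8.93685)] = 3.427·0.759173 = 2.60169 g/L.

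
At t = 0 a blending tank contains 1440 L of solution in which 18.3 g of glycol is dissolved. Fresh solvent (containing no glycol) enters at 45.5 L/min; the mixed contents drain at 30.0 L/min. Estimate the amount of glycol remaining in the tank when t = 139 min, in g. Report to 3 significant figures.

Let m(t) be the amount of glycol. Volume: V(t) = V₀ + (Q_in − Q_out) t = 1440 + 15.500 t; V(139) = 3594.5 L.
Solute balance: dm/dt = 0 − Q_out C = −Q_out m/V(t).
Separate: dm/m = −Q_out dt/V(t) ⇒ ln(m/m₀) = −(Q_out/(Q_in−Q_out)) ln(V/V₀).
m = m₀ (V₀/V)^(Q_out/(Q_in−Q_out)) = 18.3 × (1440/3594.5)^(1.9355) = 3.1155 g.

3.12 g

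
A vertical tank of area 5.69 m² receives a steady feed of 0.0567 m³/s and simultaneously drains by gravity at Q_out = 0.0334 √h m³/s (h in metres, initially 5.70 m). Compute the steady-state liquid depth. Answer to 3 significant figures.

Level balance: A dh/dt = 0.0567 − 0.0334 √h. Setting dh/dt = 0:
Q_in = 0.0334 √h_ss ⇒ √h_ss = 0.0567/0.0334 = 1.6976.
h_ss = 1.6976² = 2.8819 m. (Since h₀ = 5.70 m > h_ss, the level will fall toward this value.)

2.88 m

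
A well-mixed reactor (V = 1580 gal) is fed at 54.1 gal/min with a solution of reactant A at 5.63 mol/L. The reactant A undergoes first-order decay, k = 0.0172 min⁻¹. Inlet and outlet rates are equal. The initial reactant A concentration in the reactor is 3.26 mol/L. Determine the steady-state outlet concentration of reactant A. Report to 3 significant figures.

V dC/dt = Q(C_in − C) − k V C.
At steady state: 0 = Q C_in − (Q + kV) C_ss, so C_ss = Q C_in/(Q + kV).
C_ss = 54.1·5.63/(54.1 + 0.0172·1580) = 304.58/81.276 = 3.7475 mol/L.

3.75 mol/L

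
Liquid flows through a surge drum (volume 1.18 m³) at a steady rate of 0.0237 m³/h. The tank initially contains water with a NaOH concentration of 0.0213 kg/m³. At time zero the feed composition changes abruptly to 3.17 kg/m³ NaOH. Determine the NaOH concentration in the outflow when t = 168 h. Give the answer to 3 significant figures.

3.06 kg/m³

Mass balance on the solute (V constant): V dC/dt = Q(C_in − C).
Rewrite as dC/dt + C/τ = C_in/τ, τ = V/Q = 49.789 h.
Solution: C(t) = C_in + (C₀ − C_in) e^(−t/τ).
C(168) = 3.17 + (0.0213 − 3.17)·e^(−168/49.789) = 3.17 + (-3.1487)·0.034244 = 3.0622 kg/m³.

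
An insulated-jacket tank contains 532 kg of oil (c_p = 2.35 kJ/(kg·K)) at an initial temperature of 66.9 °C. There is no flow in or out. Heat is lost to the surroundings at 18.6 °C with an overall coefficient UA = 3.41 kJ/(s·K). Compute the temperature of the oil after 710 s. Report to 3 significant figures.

Energy balance: M c_p dT/dt = −UA(T − T_amb).
dT/dt = (T_ss − T)/τ with T_ss = T_amb = 18.600 °C, τ = M c_p/UA = 532·2.35/3.41 = 366.63 s.
This is linear first-order; T(t) = T_ss + (T₀ − T_ss) e^(−t/τ).
T(710) = 18.600 + (48.300)·0.14420 = 25.565 °C.

25.6 °C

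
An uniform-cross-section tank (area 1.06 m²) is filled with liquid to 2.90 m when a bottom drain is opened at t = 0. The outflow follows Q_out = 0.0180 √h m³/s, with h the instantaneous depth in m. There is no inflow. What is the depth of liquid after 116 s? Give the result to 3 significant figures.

0.516 m

A dh/dt = −Q_out = −0.0180 √h.
∫ h^(−1/2) dh = −(0.0180/A) ∫ dt, giving 2√h = 2√h₀ − (0.0180/A) t.
√h = √2.90 − 0.0180·116/(2·1.06) = 1.7029 − 0.98491 = 0.71803.
h = 0.71803² = 0.51557 m.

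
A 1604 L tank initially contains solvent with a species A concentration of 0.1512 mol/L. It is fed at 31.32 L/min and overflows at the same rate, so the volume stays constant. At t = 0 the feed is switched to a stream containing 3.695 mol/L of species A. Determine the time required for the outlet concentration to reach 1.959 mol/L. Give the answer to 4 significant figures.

Unsteady species balance (constant V, well mixed): V dC/dt = Q(C_in − C), so τ = V/Q = 51.2133 min.
C(t) = C_in + (C₀ − C_in) e^(−t/τ). Set C = 1.959 and solve for t:
e^(−t/τ) = (C − C_in)/(C₀ − C_in) = (1.959 − 3.695)/(0.1512 − 3.695) = 0.489870
t = −τ ln(…) = 51.2133 × 0.713616 = 36.5466 min.

36.55 min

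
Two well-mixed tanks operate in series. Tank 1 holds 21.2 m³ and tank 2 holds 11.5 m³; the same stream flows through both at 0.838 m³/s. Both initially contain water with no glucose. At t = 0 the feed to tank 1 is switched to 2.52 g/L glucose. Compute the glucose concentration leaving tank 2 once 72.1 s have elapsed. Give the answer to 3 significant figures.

2.22 g/L

Species balance on tank i: dCᵢ/dt = (Cᵢ₋₁ − Cᵢ)/τᵢ with τᵢ = Vᵢ/Q.
τ₁ = 21.2/0.838 = 25.298 s; τ₂ = 11.5/0.838 = 13.723 s.
Solving the cascade with C₁(0)=C₂(0)=0 gives C₂(t) = C_in[1 − (τ₁ e^(−t/τ₁) − τ₂ e^(−t/τ₂))/(τ₁ − τ₂)].
At t = 72.1: e^(−t/τ₁) = 0.057845, e^(−t/τ₂) = 0.0052271.
C₂ = 2.52·[1 − (25.298·0.057845 − 13.723·0.0052271)/(11.575)] = 2.52·0.87977 = 2.2170 g/L.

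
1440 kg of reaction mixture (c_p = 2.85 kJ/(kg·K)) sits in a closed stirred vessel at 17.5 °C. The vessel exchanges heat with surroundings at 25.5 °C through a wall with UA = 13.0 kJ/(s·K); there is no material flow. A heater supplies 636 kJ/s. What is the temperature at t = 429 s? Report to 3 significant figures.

M c_p dT/dt = −UA(T − T_amb) + Q̇.
dT/dt = (T_ss − T)/τ with T_ss = T_amb + Q̇/UA = 25.5 + 636/13.0 = 74.423 °C, τ = M c_p/UA = 1440·2.85/13.0 = 315.69 s.
Solution: T(t) = T_ss + (T₀ − T_ss) e^(−t/τ).
T(429) = 74.423 + (-56.923)·0.25694 = 59.797 °C.

59.8 °C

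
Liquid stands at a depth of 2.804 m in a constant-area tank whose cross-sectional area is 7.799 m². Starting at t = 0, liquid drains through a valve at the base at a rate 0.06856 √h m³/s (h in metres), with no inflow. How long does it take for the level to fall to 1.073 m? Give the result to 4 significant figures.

With no inflow, A dh/dt = −0.06856 √h.
This is separable: 2 d(√h)/dt = −0.06856/A, so √h = √h₀ − (0.06856/(2A)) t.
t = 2A(√h₀ − √h)/0.06856 = 2·7.799·(√2.804 − √1.073)/0.06856
  = 15.5980 × (1.67451 − 1.03586) / 0.06856 = 145.300 s.

145.3 s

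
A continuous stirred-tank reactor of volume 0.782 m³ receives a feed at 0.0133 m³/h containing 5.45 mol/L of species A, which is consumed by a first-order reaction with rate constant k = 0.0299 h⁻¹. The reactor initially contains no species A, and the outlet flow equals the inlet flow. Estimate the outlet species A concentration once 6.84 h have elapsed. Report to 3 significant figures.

V dC/dt = Q(C_in − C) − k V C.
dC/dt = (Q/V) C_in − (Q/V + k) C; effective rate a = Q/V + k = 0.017008 + 0.0299 = 0.046908 h⁻¹.
C_ss = Q C_in/(Q + kV) = 1.9760 mol/L; C(t) = C_ss + (C₀ − C_ss) e^(−a t).
C(6.84) = 1.9760 + (-1.9760)·e^(−0.046908·6.84) = 1.9760 + (-1.9760)·0.72553 = 0.54236 mol/L.

0.542 mol/L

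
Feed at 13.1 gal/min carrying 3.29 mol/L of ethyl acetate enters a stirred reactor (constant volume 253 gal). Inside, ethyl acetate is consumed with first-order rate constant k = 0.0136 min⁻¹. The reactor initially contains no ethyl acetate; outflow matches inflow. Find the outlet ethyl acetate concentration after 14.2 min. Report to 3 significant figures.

V dC/dt = Q(C_in − C) − k V C.
dC/dt = (Q/V) C_in − (Q/V + k) C; effective rate a = Q/V + k = 0.051779 + 0.0136 = 0.065379 min⁻¹.
C_ss = Q C_in/(Q + kV) = 2.6056 mol/L; C(t) = C_ss + (C₀ − C_ss) e^(−a t).
C(14.2) = 2.6056 + (-2.6056)·e^(−0.065379·14.2) = 2.6056 + (-2.6056)·0.39519 = 1.5759 mol/L.

1.58 mol/L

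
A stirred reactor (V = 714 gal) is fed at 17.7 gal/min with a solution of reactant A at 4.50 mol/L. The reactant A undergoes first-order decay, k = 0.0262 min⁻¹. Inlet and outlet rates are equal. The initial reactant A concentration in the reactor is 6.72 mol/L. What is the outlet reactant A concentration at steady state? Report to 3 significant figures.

V dC/dt = Q(C_in − C) − k V C.
At steady state: 0 = Q C_in − (Q + kV) C_ss, so C_ss = Q C_in/(Q + kV).
C_ss = 17.7·4.50/(17.7 + 0.0262·714) = 79.650/36.407 = 2.1878 mol/L.

2.19 mol/L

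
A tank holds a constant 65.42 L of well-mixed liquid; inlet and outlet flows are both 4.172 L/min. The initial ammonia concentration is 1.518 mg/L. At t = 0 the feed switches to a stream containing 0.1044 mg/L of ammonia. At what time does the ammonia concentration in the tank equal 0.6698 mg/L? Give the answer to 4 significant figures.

Species balance: V dC/dt = Q(C_in − C) ⇒ τ = V/Q = 15.6807 min.
C(t) = C_in + (C₀ − C_in) e^(−t/τ). Set C = 0.6698 and solve for t:
e^(−t/τ) = (C − C_in)/(C₀ − C_in) = (0.6698 − 0.1044)/(1.518 − 0.1044) = 0.399972
t = −τ ln(…) = 15.6807 × 0.916361 = 14.3692 min.

14.37 min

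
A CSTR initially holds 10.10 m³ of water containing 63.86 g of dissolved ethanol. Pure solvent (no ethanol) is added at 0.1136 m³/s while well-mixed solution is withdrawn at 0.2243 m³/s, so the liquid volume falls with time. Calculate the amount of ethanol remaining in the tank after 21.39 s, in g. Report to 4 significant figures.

Let m(t) be the amount of ethanol. Volume: V(t) = V₀ + (Q_in − Q_out) t = 10.10 − 0.110700 t; V(21.39) = 7.73213 m³.
No ethanol enters, so dm/dt = −Q_out · (m/V).
Separate: dm/m = −Q_out dt/V(t) ⇒ ln(m/m₀) = −(Q_out/(Q_in−Q_out)) ln(V/V₀).
m = m₀ (V₀/V)^(Q_out/(Q_in−Q_out)) = 63.86 × (10.10/7.73213)^(-2.02620) = 37.1659 g.

37.17 g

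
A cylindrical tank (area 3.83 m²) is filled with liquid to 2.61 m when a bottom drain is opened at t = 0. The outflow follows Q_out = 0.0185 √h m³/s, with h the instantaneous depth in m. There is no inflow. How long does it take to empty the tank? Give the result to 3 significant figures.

With no inflow, A dh/dt = −0.0185 √h.
∫ h^(−1/2) dh = −(0.0185/A) ∫ dt, giving 2√h = 2√h₀ − (0.0185/A) t.
Set h = 0: 2√h₀ = (0.0185/A) t_empty ⇒ t_empty = 2A√h₀/0.0185.
t_empty = 2·3.83·√2.61/0.0185 = 7.6600·1.6155/0.0185 = 668.92 s.

669 s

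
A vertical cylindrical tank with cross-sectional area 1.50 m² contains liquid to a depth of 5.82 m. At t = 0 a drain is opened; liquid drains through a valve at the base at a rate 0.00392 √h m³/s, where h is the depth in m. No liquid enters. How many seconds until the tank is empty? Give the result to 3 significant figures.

Mass balance (ρ constant): A dh/dt = −0.00392 √h.
Separate and integrate: 2(√h − √h₀) = −(0.00392/A) t.
Tank is empty when √h = 0: t_empty = 2A√h₀/0.00392.
t_empty = 2·1.50·√5.82/0.00392 = 3.0000·2.4125/0.00392 = 1846.3 s.

1850 s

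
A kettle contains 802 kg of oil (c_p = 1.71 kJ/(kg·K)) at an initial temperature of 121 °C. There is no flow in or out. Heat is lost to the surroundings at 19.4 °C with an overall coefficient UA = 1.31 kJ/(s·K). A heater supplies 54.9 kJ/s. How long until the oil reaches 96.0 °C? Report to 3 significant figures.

Lumped-capacitance energy balance: M c_p dT/dt = UA(T_amb − T) + Q̇.
τ = M c_p/UA = 1046.9 s; T_ss = T_amb + Q̇/UA = 19.4 + 54.9/1.31 = 61.308 °C.
T(t) = T_ss + (T₀ − T_ss)e^(−t/τ); set T = 96.0:
t = −τ ln[(T − T_ss)/(T₀ − T_ss)] = −1046.9 · ln(0.58118) = 568.14 s.

568 s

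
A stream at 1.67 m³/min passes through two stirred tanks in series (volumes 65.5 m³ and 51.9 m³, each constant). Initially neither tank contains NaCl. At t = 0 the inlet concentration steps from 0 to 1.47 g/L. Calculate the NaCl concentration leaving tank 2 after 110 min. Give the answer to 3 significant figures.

Time constants: τᵢ = Vᵢ/Q for each well-mixed tank.
τ₁ = 65.5/1.67 = 39.222 min; τ₂ = 51.9/1.67 = 31.078 min.
Tank 1: C₁ = C_in(1 − e^(−t/τ₁)). Tank 2 (τ₁ ≠ τ₂): C₂ = C_in[1 − (τ₁ e^(−t/τ₁) − τ₂ e^(−t/τ₂))/(τ₁ − τ₂)].
At t = 110: e^(−t/τ₁) = 0.060532, e^(−t/τ₂) = 0.029028.
C₂ = 1.47·[1 − (39.222·0.060532 − 31.078·0.029028)/(8.1437)] = 1.47·0.81924 = 1.2043 g/L.

1.20 g/L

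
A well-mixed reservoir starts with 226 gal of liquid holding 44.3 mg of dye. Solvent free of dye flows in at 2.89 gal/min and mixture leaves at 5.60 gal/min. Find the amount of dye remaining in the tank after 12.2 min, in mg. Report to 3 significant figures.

Total volume: dV/dt = Q_in − Q_out = -2.7100 gal/min, so V(t) = 226 − 2.7100 t and V(12.2) = 192.94 gal.
Solute balance: dm/dt = 0 − Q_out C = −Q_out m/V(t).
Separate: dm/m = −Q_out dt/V(t) ⇒ ln(m/m₀) = −(Q_out/(Q_in−Q_out)) ln(V/V₀).
m = m₀ (V₀/V)^(Q_out/(Q_in−Q_out)) = 44.3 × (226/192.94)^(-2.0664) = 31.949 mg.

31.9 mg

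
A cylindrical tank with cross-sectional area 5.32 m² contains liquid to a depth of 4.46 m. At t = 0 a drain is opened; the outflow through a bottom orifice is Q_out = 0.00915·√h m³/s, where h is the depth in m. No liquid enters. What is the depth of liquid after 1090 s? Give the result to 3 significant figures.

1.38 m

Volume balance on the tank: A dh/dt = −0.00915 √h.
∫ h^(−1/2) dh = −(0.00915/A) ∫ dt, giving 2√h = 2√h₀ − (0.00915/A) t.
√h = √4.46 − 0.00915·1090/(2·5.32) = 2.1119 − 0.93736 = 1.1745.
h = 1.1745² = 1.3795 m.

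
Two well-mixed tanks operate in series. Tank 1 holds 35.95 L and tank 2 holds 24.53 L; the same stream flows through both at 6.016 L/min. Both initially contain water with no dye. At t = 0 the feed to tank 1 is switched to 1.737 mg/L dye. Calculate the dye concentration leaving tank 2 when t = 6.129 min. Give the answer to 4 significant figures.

0.6063 mg/L

Each tank obeys Vᵢ dCᵢ/dt = Q(Cᵢ₋₁ − Cᵢ), so τᵢ = Vᵢ/Q.
τ₁ = 35.95/6.016 = 5.97573 min; τ₂ = 24.53/6.016 = 4.07746 min.
Solving the cascade with C₁(0)=C₂(0)=0 gives C₂(t) = C_in[1 − (τ₁ e^(−t/τ₁) − τ₂ e^(−t/τ₂))/(τ₁ − τ₂)].
At t = 6.129: e^(−t/τ₁) = 0.358564, e^(−t/τ₂) = 0.222430.
C₂ = 1.737·[1 − (5.97573·0.358564 − 4.07746·0.222430)/(1.89827)] = 1.737·0.349023 = 0.606253 mg/L.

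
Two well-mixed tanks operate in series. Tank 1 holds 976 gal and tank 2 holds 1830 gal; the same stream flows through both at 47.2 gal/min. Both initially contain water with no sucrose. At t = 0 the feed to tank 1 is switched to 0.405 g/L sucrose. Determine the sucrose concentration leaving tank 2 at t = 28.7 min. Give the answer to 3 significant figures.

0.107 g/L

Each tank obeys Vᵢ dCᵢ/dt = Q(Cᵢ₋₁ − Cᵢ), so τᵢ = Vᵢ/Q.
τ₁ = 976/47.2 = 20.678 min; τ₂ = 1830/47.2 = 38.771 min.
Tank 1: C₁ = C_in(1 − e^(−t/τ₁)). Tank 2 (τ₁ ≠ τ₂): C₂ = C_in[1 − (τ₁ e^(−t/τ₁) − τ₂ e^(−t/τ₂))/(τ₁ − τ₂)].
At t = 28.7: e^(−t/τ₁) = 0.24959, e^(−t/τ₂) = 0.47700.
C₂ = 0.405·[1 − (20.678·0.24959 − 38.771·0.47700)/(-18.093)] = 0.405·0.26310 = 0.10656 g/L.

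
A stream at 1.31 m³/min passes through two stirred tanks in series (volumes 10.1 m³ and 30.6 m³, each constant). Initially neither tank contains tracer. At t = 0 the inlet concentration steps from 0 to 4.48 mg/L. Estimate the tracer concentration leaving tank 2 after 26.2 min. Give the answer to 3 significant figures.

Each tank obeys Vᵢ dCᵢ/dt = Q(Cᵢ₋₁ − Cᵢ), so τᵢ = Vᵢ/Q.
τ₁ = 10.1/1.31 = 7.7099 min; τ₂ = 30.6/1.31 = 23.359 min.
Tank 1: C₁ = C_in(1 − e^(−t/τ₁)). Tank 2 (τ₁ ≠ τ₂): C₂ = C_in[1 − (τ₁ e^(−t/τ₁) − τ₂ e^(−t/τ₂))/(τ₁ − τ₂)].
At t = 26.2: e^(−t/τ₁) = 0.033433, e^(−t/τ₂) = 0.32575.
C₂ = 4.48·[1 − (7.7099·0.033433 − 23.359·0.32575)/(-15.649)] = 4.48·0.53023 = 2.3755 mg/L.

2.38 mg/L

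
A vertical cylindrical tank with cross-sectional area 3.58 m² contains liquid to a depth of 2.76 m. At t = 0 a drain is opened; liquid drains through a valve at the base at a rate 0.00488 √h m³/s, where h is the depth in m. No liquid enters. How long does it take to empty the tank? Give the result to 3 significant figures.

A dh/dt = −Q_out = −0.00488 √h.
∫ h^(−1/2) dh = −(0.00488/A) ∫ dt, giving 2√h = 2√h₀ − (0.00488/A) t.
Set h = 0: 2√h₀ = (0.00488/A) t_empty ⇒ t_empty = 2A√h₀/0.00488.
t_empty = 2·3.58·√2.76/0.00488 = 7.1600·1.6613/0.00488 = 2437.5 s.

2440 s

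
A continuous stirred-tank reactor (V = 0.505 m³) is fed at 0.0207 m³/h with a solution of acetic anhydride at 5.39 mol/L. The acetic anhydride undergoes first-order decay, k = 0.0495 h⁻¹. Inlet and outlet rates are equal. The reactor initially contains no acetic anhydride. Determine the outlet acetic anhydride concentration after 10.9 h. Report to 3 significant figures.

1.53 mol/L

Accumulation = in − out − consumed: V dC/dt = Q C_in − Q C − k V C.
dC/dt = (Q/V) C_in − (Q/V + k) C; effective rate a = Q/V + k = 0.040990 + 0.0495 = 0.090490 h⁻¹.
C_ss = Q C_in/(Q + kV) = 2.4416 mol/L; C(t) = C_ss + (C₀ − C_ss) e^(−a t).
C(10.9) = 2.4416 + (-2.4416)·e^(−0.090490·10.9) = 2.4416 + (-2.4416)·0.37294 = 1.5310 mol/L.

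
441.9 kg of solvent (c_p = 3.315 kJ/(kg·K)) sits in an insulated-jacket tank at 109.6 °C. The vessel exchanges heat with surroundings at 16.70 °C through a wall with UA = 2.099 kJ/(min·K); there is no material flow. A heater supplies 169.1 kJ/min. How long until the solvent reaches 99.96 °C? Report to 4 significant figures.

1061 min

Lumped-capacitance energy balance: M c_p dT/dt = UA(T_amb − T) + Q̇.
τ = M c_p/UA = 697.903 min; T_ss = T_amb + Q̇/UA = 16.70 + 169.1/2.099 = 97.2622 °C.
T(t) = T_ss + (T₀ − T_ss)e^(−t/τ); set T = 99.96:
t = −τ ln[(T − T_ss)/(T₀ − T_ss)] = −697.903 · ln(0.218663) = 1060.97 min.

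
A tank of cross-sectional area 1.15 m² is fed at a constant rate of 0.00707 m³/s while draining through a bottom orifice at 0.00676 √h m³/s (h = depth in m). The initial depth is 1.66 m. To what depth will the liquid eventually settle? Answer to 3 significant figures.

1.09 m

Level balance: A dh/dt = 0.00707 − 0.00676 √h. Setting dh/dt = 0:
Q_in = 0.00676 √h_ss ⇒ √h_ss = 0.00707/0.00676 = 1.0459.
h_ss = 1.0459² = 1.0938 m. (Since h₀ = 1.66 m > h_ss, the level will fall toward this value.)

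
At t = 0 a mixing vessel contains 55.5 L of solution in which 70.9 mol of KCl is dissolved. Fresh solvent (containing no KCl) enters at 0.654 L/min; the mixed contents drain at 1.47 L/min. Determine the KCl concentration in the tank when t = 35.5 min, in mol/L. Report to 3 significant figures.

0.707 mol/L

Total volume: dV/dt = Q_in − Q_out = -0.81600 L/min, so V(t) = 55.5 − 0.81600 t and V(35.5) = 26.532 L.
No KCl enters, so dm/dt = −Q_out · (m/V).
dm/m = −Q_out dt/(V₀ − 0.81600 t); integrating gives ln(m/m₀) = −(Q_out/(Q_in−Q_out)) ln(V/V₀).
m = m₀ (V₀/V)^(Q_out/(Q_in−Q_out)) = 70.9 × (55.5/26.532)^(-1.8015) = 18.760 mol.
C = m/V = 18.760/26.532 = 0.70707 mol/L.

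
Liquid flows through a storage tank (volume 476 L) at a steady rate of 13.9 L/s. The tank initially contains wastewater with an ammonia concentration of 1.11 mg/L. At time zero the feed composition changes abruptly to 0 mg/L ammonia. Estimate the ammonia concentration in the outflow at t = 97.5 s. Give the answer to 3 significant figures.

Mass balance on the solute (V constant): V dC/dt = Q(C_in − C).
So dC/dt = (C_in − C)/τ with τ = V/Q = 476/13.9 = 34.245 s.
C approaches C_in exponentially: C(t) = C_in + (C₀ − C_in) e^(−t/τ).
C(97.5) = 0 + (1.11 − 0)·e^(−97.5/34.245) = 0 + (1.1100)·0.058009 = 0.064390 mg/L.

0.0644 mg/L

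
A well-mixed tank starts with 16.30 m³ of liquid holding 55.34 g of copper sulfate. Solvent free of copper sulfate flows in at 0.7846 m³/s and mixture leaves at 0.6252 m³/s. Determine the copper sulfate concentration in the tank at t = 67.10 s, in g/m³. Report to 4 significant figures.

0.2834 g/m³

Total volume: dV/dt = Q_in − Q_out = 0.159400 m³/s, so V(t) = 16.30 + 0.159400 t and V(67.10) = 26.9957 m³.
Solute balance: dm/dt = 0 − Q_out C = −Q_out m/V(t).
dm/m = −Q_out dt/(V₀ + 0.159400 t); integrating gives ln(m/m₀) = −(Q_out/(Q_in−Q_out)) ln(V/V₀).
m = m₀ (V₀/V)^(Q_out/(Q_in−Q_out)) = 55.34 × (16.30/26.9957)^(3.92221) = 7.64986 g.
C = m/V = 7.64986/26.9957 = 0.283373 g/m³.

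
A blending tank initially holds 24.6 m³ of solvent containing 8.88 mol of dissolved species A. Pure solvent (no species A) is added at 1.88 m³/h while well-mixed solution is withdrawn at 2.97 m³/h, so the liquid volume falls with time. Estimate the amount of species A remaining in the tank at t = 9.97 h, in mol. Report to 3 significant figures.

1.81 mol

Total volume: dV/dt = Q_in − Q_out = -1.0900 m³/h, so V(t) = 24.6 − 1.0900 t and V(9.97) = 13.733 m³.
Species balance (pure solvent in): dm/dt = −Q_out · m/V(t).
Separate: dm/m = −Q_out dt/V(t) ⇒ ln(m/m₀) = −(Q_out/(Q_in−Q_out)) ln(V/V₀).
m = m₀ (V₀/V)^(Q_out/(Q_in−Q_out)) = 8.88 × (24.6/13.733)^(-2.7248) = 1.8137 mol.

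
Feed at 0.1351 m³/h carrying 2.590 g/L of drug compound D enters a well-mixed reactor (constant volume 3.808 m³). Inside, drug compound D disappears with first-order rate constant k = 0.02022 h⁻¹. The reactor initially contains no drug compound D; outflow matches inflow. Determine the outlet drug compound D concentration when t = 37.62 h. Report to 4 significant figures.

V dC/dt = Q(C_in − C) − k V C.
This is linear with rate a = Q/V + k = 0.0556979 h⁻¹.
C_ss = Q C_in/(Q + kV) = 1.64975 g/L; C(t) = C_ss + (C₀ − C_ss) e^(−a t).
C(37.62) = 1.64975 + (-1.64975)·e^(−0.0556979·37.62) = 1.64975 + (-1.64975)·0.123026 = 1.44679 g/L.

1.447 g/L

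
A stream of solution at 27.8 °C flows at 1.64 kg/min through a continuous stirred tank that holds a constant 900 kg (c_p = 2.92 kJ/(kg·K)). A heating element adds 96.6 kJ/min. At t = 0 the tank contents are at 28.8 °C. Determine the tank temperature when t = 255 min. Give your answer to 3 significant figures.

Energy balance: M c_p dT/dt = ṁ c_p (T_in − T) + 96.6.
Rearrange: dT/dt = (T_ss − T)/τ with τ = M/ṁ = 548.78 min and T_ss = T_in + Q̇/(ṁ c_p) = 47.972 °C.
T approaches T_ss exponentially: T(t) = T_ss + (T₀ − T_ss) e^(−t/τ).
T(255) = 47.972 + (-19.172)·e^(−255/548.78) = 47.972 + (-19.172)·0.62834 = 35.925 °C.

35.9 °C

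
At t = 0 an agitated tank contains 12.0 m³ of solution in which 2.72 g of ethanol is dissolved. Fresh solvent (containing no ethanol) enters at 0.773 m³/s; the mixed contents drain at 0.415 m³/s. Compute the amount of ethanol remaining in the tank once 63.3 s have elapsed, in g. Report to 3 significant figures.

Total volume: dV/dt = Q_in − Q_out = 0.35800 m³/s, so V(t) = 12.0 + 0.35800 t and V(63.3) = 34.661 m³.
No ethanol enters, so dm/dt = −Q_out · (m/V).
Separate: dm/m = −Q_out dt/V(t) ⇒ ln(m/m₀) = −(Q_out/(Q_in−Q_out)) ln(V/V₀).
m = m₀ (V₀/V)^(Q_out/(Q_in−Q_out)) = 2.72 × (12.0/34.661)^(1.1592) = 0.79535 g.

0.795 g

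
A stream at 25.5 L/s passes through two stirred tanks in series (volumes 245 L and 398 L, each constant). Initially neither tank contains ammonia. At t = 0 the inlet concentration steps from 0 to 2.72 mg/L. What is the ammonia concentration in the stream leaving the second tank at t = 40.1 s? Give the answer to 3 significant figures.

Each tank obeys Vᵢ dCᵢ/dt = Q(Cᵢ₋₁ − Cᵢ), so τᵢ = Vᵢ/Q.
τ₁ = 245/25.5 = 9.6078 s; τ₂ = 398/25.5 = 15.608 s.
Solving the cascade with C₁(0)=C₂(0)=0 gives C₂(t) = C_in[1 − (τ₁ e^(−t/τ₁) − τ₂ e^(−t/τ₂))/(τ₁ − τ₂)].
At t = 40.1: e^(−t/τ₁) = 0.015396, e^(−t/τ₂) = 0.076595.
C₂ = 2.72·[1 − (9.6078·0.015396 − 15.608·0.076595)/(-6.0000)] = 2.72·0.82541 = 2.2451 mg/L.

2.25 mg/L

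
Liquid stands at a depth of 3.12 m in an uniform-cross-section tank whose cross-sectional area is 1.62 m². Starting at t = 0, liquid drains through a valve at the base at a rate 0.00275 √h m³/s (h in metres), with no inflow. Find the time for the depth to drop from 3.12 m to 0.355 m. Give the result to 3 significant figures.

With no inflow, A dh/dt = −0.00275 √h.
∫ h^(−1/2) dh = −(0.00275/A) ∫ dt, giving 2√h = 2√h₀ − (0.00275/A) t.
t = 2A(√h₀ − √h)/0.00275 = 2·1.62·(√3.12 − √0.355)/0.00275
  = 3.2400 × (1.7664 − 0.59582) / 0.00275 = 1379.1 s.

1380 s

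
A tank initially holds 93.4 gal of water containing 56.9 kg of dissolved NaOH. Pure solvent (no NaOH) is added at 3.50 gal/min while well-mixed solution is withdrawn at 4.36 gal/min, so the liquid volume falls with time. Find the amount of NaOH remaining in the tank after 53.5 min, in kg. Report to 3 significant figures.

1.82 kg

Total volume: dV/dt = Q_in − Q_out = -0.86000 gal/min, so V(t) = 93.4 − 0.86000 t and V(53.5) = 47.390 gal.
Species balance (pure solvent in): dm/dt = −Q_out · m/V(t).
Separate: dm/m = −Q_out dt/V(t) ⇒ ln(m/m₀) = −(Q_out/(Q_in−Q_out)) ln(V/V₀).
m = m₀ (V₀/V)^(Q_out/(Q_in−Q_out)) = 56.9 × (93.4/47.390)^(-5.0698) = 1.8250 kg.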